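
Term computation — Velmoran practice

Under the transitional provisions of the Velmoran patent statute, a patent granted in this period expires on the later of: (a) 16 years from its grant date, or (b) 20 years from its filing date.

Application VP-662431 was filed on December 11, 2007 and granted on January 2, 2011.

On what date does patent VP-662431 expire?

December 11, 2027

(a) grant + 16 years → 2 January 2027.
(b) filing + 20 years → 11 December 2027.
Later of the two: 11 December 2027.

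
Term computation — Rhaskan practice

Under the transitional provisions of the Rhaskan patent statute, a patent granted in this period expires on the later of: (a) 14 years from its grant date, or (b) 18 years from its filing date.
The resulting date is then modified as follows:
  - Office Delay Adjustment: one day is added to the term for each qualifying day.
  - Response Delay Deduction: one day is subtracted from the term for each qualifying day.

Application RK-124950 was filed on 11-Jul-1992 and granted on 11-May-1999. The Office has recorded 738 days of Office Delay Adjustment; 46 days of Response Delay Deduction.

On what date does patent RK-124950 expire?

April 3, 2015

(a) grant + 14 years → 11 May 2013.
(b) filing + 18 years → 11 July 2010.
Later of the two: 11 May 2013.
Office Delay Adjustment: +738 days → 19 May 2015.
Response Delay Deduction: −46 days → 3 April 2015.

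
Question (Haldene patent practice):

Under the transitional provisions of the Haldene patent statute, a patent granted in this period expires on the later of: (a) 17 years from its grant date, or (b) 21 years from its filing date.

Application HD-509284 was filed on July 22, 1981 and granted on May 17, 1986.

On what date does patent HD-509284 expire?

(a) grant + 17 years → 17 May 2003.
(b) filing + 21 years → 22 July 2002.
Later of the two: 17 May 2003.

May 17, 2003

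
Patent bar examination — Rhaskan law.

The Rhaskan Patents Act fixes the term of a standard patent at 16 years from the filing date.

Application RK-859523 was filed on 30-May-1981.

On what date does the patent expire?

Filing date + 16 years → 30 May 1997.

1997-05-30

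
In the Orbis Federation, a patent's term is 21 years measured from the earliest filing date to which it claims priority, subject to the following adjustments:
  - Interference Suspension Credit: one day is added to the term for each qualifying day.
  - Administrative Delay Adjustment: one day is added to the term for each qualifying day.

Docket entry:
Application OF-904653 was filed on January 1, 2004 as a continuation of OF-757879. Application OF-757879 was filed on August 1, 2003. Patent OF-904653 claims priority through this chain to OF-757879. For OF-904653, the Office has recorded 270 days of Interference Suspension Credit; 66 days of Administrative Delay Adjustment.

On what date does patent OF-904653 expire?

Earliest priority filing: 1 August 2003.
Base term: 1 August 2003 + 21 years → 1 August 2024.
Interference Suspension Credit: +270 days → 28 April 2025.
Administrative Delay Adjustment: +66 days → 3 July 2025.

July 3, 2025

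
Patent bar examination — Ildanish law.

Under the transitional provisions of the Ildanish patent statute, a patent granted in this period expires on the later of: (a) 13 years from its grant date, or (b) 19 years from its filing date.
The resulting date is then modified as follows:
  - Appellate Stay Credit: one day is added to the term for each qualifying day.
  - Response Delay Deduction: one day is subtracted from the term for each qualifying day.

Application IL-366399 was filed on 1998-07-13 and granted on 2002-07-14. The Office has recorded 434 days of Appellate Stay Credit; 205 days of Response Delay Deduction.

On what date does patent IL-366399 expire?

(a) grant + 13 years → 14 July 2015.
(b) filing + 19 years → 13 July 2017.
Later of the two: 13 July 2017.
Appellate Stay Credit: +434 days → 20 September 2018.
Response Delay Deduction: −205 days → 27 February 2018.

February 27, 2018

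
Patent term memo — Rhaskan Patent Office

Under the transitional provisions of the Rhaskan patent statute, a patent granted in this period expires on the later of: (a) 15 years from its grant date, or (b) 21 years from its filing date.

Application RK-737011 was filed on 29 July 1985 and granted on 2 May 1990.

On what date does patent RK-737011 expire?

2006-07-29

(a) grant + 15 years → 2 May 2005.
(b) filing + 21 years → 29 July 2006.
Later of the two: 29 July 2006.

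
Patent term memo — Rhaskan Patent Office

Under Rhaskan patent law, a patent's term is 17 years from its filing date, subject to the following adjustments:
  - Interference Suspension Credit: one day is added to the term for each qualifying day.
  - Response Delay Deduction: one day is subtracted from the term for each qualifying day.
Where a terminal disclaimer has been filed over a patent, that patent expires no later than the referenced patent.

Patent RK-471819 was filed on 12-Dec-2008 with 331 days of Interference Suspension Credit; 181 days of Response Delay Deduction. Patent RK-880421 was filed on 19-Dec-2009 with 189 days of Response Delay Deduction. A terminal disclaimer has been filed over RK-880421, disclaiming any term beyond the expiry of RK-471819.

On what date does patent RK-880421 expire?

Natural term of RK-880421:
  Base: filing + 17 years → 19 December 2026.
  Response Delay Deduction: −189 days → 13 June 2026.
Expiry of referenced patent RK-471819:
  Base: filing + 17 years → 12 December 2025.
  Interference Suspension Credit: +331 days → 8 November 2026.
  Response Delay Deduction: −181 days → 11 May 2026.
Terminal disclaimer: RK-880421 expires on the earlier of 13 June 2026 and 11 May 2026.

2026-05-11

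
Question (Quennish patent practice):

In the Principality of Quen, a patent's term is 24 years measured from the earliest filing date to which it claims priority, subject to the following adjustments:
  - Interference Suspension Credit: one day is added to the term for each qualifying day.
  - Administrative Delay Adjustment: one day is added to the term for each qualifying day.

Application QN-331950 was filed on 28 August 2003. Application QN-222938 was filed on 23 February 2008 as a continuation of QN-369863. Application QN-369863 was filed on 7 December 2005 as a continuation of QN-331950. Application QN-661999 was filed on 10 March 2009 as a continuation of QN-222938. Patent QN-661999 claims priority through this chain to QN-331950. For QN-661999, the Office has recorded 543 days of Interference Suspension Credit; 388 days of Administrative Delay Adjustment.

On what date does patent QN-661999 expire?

Earliest priority filing: 28 August 2003.
Base term: 28 August 2003 + 24 years → 28 August 2027.
Interference Suspension Credit: +543 days → 21 February 2029.
Administrative Delay Adjustment: +388 days → 16 March 2030.

March 16, 2030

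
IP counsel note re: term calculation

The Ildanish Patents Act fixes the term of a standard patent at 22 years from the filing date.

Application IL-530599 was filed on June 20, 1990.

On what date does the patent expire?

Filing date + 22 years → 20 June 2012.

June 20, 2012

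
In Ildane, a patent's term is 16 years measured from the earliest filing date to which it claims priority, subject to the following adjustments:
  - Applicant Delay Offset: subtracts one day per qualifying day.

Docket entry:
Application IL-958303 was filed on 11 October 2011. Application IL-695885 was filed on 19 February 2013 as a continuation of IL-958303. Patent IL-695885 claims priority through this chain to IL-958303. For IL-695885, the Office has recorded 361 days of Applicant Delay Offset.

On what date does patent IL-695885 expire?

2026-10-15

Earliest priority filing: 11 October 2011.
Base term: 11 October 2011 + 16 years → 11 October 2027.
Applicant Delay Offset: −361 days → 15 October 2026.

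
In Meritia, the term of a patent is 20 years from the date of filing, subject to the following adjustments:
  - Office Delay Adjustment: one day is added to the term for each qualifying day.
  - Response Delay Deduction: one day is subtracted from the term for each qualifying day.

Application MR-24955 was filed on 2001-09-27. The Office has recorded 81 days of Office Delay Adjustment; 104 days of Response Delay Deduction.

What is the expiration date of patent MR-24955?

Base term: filing date + 20 years → 27 September 2021.
Office Delay Adjustment: +81 days → 17 December 2021.
Response Delay Deduction: −104 days → 4 September 2021.

September 4, 2021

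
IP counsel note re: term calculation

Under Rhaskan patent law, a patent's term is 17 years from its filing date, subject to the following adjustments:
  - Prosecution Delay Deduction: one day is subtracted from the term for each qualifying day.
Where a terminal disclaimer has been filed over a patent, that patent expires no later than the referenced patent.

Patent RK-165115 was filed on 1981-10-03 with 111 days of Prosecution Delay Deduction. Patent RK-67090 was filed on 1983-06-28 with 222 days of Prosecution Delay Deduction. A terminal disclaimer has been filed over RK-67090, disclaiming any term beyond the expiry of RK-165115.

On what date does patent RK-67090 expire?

1998-06-14

Natural term of RK-67090:
  Base: filing + 17 years → 28 June 2000.
  Prosecution Delay Deduction: −222 days → 19 November 1999.
Expiry of referenced patent RK-165115:
  Base: filing + 17 years → 3 October 1998.
  Prosecution Delay Deduction: −111 days → 14 June 1998.
Terminal disclaimer: RK-67090 expires on the earlier of 19 November 1999 and 14 June 1998.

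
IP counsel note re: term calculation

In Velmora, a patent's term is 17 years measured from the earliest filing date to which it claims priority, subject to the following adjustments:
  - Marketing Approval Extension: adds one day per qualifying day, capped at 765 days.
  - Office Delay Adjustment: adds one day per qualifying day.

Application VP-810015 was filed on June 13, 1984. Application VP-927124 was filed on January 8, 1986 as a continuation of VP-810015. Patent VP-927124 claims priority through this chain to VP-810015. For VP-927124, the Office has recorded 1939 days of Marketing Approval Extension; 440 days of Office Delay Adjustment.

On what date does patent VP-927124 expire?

September 30, 2004

Earliest priority filing: 13 June 1984.
Base term: 13 June 1984 + 17 years → 13 June 2001.
Marketing Approval Extension: 1939 days claimed exceeds the 765-day cap, so +765 days → 18 July 2003.
Office Delay Adjustment: +440 days → 30 September 2004.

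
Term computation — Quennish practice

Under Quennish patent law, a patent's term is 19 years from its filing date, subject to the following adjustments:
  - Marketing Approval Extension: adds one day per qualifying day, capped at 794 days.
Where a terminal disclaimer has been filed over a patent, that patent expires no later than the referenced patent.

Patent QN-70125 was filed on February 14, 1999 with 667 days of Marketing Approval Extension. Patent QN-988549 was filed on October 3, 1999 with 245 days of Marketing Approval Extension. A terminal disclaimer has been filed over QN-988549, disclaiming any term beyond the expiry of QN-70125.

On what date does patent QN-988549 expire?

Natural term of QN-988549:
  Base: filing + 19 years → 3 October 2018.
  Marketing Approval Extension: 245 days (within the 794-day cap) → +245 days → 5 June 2019.
Expiry of referenced patent QN-70125:
  Base: filing + 19 years → 14 February 2018.
  Marketing Approval Extension: 667 days (within the 794-day cap) → +667 days → 13 December 2019.
Terminal disclaimer: QN-988549 expires on the earlier of 5 June 2019 and 13 December 2019.

June 5, 2019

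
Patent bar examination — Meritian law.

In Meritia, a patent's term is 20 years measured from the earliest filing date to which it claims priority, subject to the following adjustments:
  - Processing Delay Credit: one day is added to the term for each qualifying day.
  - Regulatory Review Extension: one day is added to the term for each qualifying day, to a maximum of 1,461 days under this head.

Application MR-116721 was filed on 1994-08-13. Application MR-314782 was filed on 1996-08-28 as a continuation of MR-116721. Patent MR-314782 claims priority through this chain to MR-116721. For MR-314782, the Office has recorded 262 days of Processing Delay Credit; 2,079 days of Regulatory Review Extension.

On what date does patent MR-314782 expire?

2019-05-02

Earliest priority filing: 13 August 1994.
Base term: 13 August 1994 + 20 years → 13 August 2014.
Processing Delay Credit: +262 days → 2 May 2015.
Regulatory Review Extension: 2079 days claimed exceeds the 1461-day cap, so +1461 days → 2 May 2019.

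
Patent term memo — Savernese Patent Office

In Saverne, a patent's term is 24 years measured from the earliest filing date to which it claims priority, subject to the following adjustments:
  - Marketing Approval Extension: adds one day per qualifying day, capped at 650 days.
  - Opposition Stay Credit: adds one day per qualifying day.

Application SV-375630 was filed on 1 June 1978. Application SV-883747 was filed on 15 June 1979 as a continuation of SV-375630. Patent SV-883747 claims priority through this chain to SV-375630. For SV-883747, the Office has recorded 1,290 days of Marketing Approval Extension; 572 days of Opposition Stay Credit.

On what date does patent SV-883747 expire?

2005-10-05

Earliest priority filing: 1 June 1978.
Base term: 1 June 1978 + 24 years → 1 June 2002.
Marketing Approval Extension: 1290 days claimed exceeds the 650-day cap, so +650 days → 12 March 2004.
Opposition Stay Credit: +572 days → 5 October 2005.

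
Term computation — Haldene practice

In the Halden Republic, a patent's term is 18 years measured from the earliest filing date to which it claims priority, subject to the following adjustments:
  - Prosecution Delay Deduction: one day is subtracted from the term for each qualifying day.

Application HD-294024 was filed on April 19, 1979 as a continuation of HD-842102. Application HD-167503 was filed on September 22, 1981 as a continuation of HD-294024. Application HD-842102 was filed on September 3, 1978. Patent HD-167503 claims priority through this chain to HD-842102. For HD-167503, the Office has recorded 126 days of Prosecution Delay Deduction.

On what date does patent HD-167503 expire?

1996-04-30

Earliest priority filing: 3 September 1978.
Base term: 3 September 1978 + 18 years → 3 September 1996.
Prosecution Delay Deduction: −126 days → 30 April 1996.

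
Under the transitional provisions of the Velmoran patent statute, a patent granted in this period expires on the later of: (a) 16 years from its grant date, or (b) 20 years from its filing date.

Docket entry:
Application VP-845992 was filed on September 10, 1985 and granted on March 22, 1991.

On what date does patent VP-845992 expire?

(a) grant + 16 years → 22 March 2007.
(b) filing + 20 years → 10 September 2005.
Later of the two: 22 March 2007.

2007-03-22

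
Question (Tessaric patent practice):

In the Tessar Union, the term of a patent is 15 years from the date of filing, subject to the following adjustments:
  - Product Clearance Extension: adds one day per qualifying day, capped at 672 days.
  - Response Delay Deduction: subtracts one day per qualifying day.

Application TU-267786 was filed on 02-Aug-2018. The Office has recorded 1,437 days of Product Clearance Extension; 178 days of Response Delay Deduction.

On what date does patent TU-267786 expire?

2034-12-09

Base term: filing date + 15 years → 2 August 2033.
Product Clearance Extension: 1437 days claimed exceeds the 672-day cap, so +672 days → 5 June 2035.
Response Delay Deduction: −178 days → 9 December 2034.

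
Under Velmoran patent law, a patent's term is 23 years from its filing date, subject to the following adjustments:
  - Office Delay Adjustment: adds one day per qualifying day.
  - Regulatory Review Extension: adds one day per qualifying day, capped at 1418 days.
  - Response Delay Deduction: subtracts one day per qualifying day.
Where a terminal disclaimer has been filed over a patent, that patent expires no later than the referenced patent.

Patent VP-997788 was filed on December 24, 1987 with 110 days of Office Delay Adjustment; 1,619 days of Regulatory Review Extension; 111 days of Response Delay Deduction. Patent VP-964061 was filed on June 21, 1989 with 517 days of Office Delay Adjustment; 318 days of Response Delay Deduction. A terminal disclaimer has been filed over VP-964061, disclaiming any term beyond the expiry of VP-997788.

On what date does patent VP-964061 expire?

2013-01-06

Natural term of VP-964061:
  Base: filing + 23 years → 21 June 2012.
  Office Delay Adjustment: +517 days → 20 November 2013.
  Response Delay Deduction: −318 days → 6 January 2013.
Expiry of referenced patent VP-997788:
  Base: filing + 23 years → 24 December 2010.
  Office Delay Adjustment: +110 days → 13 April 2011.
  Regulatory Review Extension: 1619 days claimed exceeds the 1418-day cap, so +1418 days → 1 March 2015.
  Response Delay Deduction: −111 days → 10 November 2014.
Terminal disclaimer: VP-964061 expires on the earlier of 6 January 2013 and 10 November 2014.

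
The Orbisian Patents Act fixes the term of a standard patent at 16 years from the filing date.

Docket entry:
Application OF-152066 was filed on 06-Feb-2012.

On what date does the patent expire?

Filing date + 16 years → 6 February 2028.

February 6, 2028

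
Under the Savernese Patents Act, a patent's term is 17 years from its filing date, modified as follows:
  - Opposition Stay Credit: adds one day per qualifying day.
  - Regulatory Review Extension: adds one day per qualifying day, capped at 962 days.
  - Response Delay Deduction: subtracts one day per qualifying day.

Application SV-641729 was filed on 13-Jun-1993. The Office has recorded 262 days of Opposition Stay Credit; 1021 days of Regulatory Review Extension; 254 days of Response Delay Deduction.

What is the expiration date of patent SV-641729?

Base term: filing date + 17 years → 13 June 2010.
Opposition Stay Credit: +262 days → 2 March 2011.
Regulatory Review Extension: 1021 days claimed exceeds the 962-day cap, so +962 days → 19 October 2013.
Response Delay Deduction: −254 days → 7 February 2013.

February 7, 2013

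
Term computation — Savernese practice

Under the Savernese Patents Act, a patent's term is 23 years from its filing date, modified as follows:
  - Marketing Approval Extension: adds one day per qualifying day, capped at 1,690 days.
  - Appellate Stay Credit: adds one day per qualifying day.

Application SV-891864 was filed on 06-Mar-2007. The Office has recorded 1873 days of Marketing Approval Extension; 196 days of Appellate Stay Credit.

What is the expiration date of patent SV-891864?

Base term: filing date + 23 years → 6 March 2030.
Marketing Approval Extension: 1873 days claimed exceeds the 1690-day cap, so +1690 days → 21 October 2034.
Appellate Stay Credit: +196 days → 5 May 2035.

2035-05-05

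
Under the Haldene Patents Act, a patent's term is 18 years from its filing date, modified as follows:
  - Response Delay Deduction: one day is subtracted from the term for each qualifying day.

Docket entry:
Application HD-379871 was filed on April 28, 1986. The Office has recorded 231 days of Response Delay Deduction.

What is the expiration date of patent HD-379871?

September 10, 2003

Base term: filing date + 18 years → 28 April 2004.
Response Delay Deduction: −231 days → 10 September 2003.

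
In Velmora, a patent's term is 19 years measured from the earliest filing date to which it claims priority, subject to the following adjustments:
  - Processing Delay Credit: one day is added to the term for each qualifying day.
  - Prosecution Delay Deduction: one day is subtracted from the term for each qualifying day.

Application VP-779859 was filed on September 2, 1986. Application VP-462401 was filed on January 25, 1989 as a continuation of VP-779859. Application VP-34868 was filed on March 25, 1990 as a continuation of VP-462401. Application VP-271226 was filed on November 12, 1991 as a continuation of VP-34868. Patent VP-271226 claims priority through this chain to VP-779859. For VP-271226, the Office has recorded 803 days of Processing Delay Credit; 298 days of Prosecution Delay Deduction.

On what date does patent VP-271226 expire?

Earliest priority filing: 2 September 1986.
Base term: 2 September 1986 + 19 years → 2 September 2005.
Processing Delay Credit: +803 days → 14 November 2007.
Prosecution Delay Deduction: −298 days → 20 January 2007.

January 20, 2007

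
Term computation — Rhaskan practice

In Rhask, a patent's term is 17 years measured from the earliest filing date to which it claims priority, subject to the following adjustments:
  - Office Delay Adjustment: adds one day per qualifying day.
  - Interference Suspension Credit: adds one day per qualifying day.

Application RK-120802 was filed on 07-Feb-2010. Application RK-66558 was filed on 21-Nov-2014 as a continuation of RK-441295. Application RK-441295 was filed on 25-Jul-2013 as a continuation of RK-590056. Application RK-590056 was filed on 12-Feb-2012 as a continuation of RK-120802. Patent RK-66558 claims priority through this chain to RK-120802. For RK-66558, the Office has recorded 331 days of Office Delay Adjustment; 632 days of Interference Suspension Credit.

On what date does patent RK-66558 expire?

Earliest priority filing: 7 February 2010.
Base term: 7 February 2010 + 17 years → 7 February 2027.
Office Delay Adjustment: +331 days → 4 January 2028.
Interference Suspension Credit: +632 days → 27 September 2029.

2029-09-27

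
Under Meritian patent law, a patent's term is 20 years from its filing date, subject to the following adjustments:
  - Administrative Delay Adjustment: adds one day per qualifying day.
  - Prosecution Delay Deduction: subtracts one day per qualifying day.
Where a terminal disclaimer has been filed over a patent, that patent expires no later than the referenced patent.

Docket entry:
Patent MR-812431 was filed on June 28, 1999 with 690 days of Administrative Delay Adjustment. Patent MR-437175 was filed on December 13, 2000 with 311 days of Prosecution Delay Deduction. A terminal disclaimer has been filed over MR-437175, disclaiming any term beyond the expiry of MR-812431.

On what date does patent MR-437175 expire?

Natural term of MR-437175:
  Base: filing + 20 years → 13 December 2020.
  Prosecution Delay Deduction: −311 days → 6 February 2020.
Expiry of referenced patent MR-812431:
  Base: filing + 20 years → 28 June 2019.
  Administrative Delay Adjustment: +690 days → 18 May 2021.
Terminal disclaimer: MR-437175 expires on the earlier of 6 February 2020 and 18 May 2021.

2020-02-06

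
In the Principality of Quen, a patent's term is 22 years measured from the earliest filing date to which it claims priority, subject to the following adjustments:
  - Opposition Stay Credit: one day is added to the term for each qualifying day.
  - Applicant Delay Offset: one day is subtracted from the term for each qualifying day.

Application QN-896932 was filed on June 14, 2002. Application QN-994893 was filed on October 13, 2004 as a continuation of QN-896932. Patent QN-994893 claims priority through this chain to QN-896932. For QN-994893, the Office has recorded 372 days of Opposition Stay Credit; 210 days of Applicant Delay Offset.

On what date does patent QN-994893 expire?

Earliest priority filing: 14 June 2002.
Base term: 14 June 2002 + 22 years → 14 June 2024.
Opposition Stay Credit: +372 days → 21 June 2025.
Applicant Delay Offset: −210 days → 23 November 2024.

2024-11-23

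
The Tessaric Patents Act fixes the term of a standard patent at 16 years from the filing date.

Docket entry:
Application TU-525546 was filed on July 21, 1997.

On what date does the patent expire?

Filing date + 16 years → 21 July 2013.

July 21, 2013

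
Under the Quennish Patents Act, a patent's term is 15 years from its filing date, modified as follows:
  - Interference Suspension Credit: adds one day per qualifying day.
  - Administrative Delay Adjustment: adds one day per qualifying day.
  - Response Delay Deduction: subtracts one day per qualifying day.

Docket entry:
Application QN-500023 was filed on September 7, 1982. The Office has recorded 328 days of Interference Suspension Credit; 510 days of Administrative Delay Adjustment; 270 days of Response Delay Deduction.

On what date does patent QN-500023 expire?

Base term: filing date + 15 years → 7 September 1997.
Interference Suspension Credit: +328 days → 1 August 1998.
Administrative Delay Adjustment: +510 days → 24 December 1999.
Response Delay Deduction: −270 days → 29 March 1999.

1999-03-29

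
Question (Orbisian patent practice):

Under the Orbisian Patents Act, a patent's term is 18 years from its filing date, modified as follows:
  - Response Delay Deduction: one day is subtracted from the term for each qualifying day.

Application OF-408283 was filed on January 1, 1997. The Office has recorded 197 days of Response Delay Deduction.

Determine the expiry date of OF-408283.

Base term: filing date + 18 years → 1 January 2015.
Response Delay Deduction: −197 days → 18 June 2014.

June 18, 2014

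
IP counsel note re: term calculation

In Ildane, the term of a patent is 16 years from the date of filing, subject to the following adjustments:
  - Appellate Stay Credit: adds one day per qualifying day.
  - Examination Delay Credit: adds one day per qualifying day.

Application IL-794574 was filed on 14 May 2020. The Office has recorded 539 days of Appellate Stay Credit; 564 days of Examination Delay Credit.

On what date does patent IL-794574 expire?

Base term: filing date + 16 years → 14 May 2036.
Appellate Stay Credit: +539 days → 4 November 2037.
Examination Delay Credit: +564 days → 22 May 2039.

May 22, 2039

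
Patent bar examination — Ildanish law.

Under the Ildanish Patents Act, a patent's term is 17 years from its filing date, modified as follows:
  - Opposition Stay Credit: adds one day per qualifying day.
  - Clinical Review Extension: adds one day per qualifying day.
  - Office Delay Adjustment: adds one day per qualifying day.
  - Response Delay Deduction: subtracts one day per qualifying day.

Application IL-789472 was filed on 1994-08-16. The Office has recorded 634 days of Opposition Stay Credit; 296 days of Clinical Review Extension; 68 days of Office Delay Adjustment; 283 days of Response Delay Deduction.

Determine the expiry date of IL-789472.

July 31, 2013

Base term: filing date + 17 years → 16 August 2011.
Opposition Stay Credit: +634 days → 11 May 2013.
Clinical Review Extension: +296 days → 3 March 2014.
Office Delay Adjustment: +68 days → 10 May 2014.
Response Delay Deduction: −283 days → 31 July 2013.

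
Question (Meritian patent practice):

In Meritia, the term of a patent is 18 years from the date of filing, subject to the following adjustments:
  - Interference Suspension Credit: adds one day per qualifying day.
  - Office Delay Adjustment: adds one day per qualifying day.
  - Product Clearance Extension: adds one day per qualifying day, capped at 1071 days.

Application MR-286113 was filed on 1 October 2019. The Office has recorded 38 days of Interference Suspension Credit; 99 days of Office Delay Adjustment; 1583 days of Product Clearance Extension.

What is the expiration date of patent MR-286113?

2041-01-21

Base term: filing date + 18 years → 1 October 2037.
Interference Suspension Credit: +38 days → 8 November 2037.
Office Delay Adjustment: +99 days → 15 February 2038.
Product Clearance Extension: 1583 days claimed exceeds the 1071-day cap, so +1071 days → 21 January 2041.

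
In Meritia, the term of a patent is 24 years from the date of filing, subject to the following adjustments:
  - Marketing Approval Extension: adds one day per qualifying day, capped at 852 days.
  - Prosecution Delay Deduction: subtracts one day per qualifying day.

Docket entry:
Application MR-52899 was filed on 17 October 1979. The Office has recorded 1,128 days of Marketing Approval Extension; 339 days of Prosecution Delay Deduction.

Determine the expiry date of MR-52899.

Base term: filing date + 24 years → 17 October 2003.
Marketing Approval Extension: 1128 days claimed exceeds the 852-day cap, so +852 days → 15 February 2006.
Prosecution Delay Deduction: −339 days → 13 March 2005.

2005-03-13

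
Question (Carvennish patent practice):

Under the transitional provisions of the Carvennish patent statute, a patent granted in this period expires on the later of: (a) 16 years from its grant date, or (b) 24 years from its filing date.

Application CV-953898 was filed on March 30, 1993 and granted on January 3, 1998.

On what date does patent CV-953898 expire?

March 30, 2017

(a) grant + 16 years → 3 January 2014.
(b) filing + 24 years → 30 March 2017.
Later of the two: 30 March 2017.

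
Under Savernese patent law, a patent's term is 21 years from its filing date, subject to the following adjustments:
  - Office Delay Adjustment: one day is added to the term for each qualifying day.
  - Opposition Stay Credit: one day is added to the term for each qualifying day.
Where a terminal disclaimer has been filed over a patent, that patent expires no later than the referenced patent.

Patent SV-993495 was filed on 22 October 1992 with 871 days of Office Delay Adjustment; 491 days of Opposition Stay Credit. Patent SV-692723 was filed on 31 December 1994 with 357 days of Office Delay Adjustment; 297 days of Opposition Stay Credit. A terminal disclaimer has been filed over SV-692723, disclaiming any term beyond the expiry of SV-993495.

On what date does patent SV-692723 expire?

Natural term of SV-692723:
  Base: filing + 21 years → 31 December 2015.
  Office Delay Adjustment: +357 days → 22 December 2016.
  Opposition Stay Credit: +297 days → 15 October 2017.
Expiry of referenced patent SV-993495:
  Base: filing + 21 years → 22 October 2013.
  Office Delay Adjustment: +871 days → 11 March 2016.
  Opposition Stay Credit: +491 days → 15 July 2017.
Terminal disclaimer: SV-692723 expires on the earlier of 15 October 2017 and 15 July 2017.

July 15, 2017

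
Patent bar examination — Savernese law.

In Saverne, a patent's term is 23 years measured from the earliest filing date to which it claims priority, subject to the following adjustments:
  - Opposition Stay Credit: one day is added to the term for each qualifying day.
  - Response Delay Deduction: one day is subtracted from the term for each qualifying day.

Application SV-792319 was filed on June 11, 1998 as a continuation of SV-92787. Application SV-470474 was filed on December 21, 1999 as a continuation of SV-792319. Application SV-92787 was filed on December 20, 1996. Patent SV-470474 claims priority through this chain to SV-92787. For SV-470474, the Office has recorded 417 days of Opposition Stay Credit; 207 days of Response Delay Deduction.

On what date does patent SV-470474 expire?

Earliest priority filing: 20 December 1996.
Base term: 20 December 1996 + 23 years → 20 December 2019.
Opposition Stay Credit: +417 days → 9 February 2021.
Response Delay Deduction: −207 days → 17 July 2020.

2020-07-17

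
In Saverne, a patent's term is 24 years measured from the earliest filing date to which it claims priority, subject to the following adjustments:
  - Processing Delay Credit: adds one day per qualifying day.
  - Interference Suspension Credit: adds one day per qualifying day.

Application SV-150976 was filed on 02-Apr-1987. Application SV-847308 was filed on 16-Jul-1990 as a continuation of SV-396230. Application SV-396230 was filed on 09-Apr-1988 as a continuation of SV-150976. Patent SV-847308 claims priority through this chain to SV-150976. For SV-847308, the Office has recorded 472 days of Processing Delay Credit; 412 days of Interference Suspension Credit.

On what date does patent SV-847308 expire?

September 2, 2013

Earliest priority filing: 2 April 1987.
Base term: 2 April 1987 + 24 years → 2 April 2011.
Processing Delay Credit: +472 days → 17 July 2012.
Interference Suspension Credit: +412 days → 2 September 2013.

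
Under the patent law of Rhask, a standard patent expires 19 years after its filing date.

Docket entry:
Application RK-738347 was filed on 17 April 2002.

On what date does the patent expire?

April 17, 2021

Filing date + 19 years → 17 April 2021.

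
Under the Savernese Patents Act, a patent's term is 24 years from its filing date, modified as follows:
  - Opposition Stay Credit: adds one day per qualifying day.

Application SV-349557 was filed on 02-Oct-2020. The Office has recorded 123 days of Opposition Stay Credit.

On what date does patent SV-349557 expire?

Base term: filing date + 24 years → 2 October 2044.
Opposition Stay Credit: +123 days → 2 February 2045.

February 2, 2045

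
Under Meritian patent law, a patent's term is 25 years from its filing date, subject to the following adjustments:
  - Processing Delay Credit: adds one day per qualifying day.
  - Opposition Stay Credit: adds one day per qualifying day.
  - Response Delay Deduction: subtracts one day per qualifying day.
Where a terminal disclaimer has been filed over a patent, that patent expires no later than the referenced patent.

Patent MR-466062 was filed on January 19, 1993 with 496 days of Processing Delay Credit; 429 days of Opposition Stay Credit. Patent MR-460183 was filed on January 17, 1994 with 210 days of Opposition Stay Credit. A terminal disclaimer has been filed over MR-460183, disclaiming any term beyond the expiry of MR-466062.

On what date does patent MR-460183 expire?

Natural term of MR-460183:
  Base: filing + 25 years → 17 January 2019.
  Opposition Stay Credit: +210 days → 15 August 2019.
Expiry of referenced patent MR-466062:
  Base: filing + 25 years → 19 January 2018.
  Processing Delay Credit: +496 days → 30 May 2019.
  Opposition Stay Credit: +429 days → 1 August 2020.
Terminal disclaimer: MR-460183 expires on the earlier of 15 August 2019 and 1 August 2020.

August 15, 2019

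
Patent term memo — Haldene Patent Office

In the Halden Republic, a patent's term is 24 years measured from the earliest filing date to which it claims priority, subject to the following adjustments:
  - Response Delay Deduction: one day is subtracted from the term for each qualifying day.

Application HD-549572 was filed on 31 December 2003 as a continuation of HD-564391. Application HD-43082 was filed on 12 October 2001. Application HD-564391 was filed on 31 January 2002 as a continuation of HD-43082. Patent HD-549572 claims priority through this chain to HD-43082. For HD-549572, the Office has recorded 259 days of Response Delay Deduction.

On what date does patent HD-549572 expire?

2025-01-26

Earliest priority filing: 12 October 2001.
Base term: 12 October 2001 + 24 years → 12 October 2025.
Response Delay Deduction: −259 days → 26 January 2025.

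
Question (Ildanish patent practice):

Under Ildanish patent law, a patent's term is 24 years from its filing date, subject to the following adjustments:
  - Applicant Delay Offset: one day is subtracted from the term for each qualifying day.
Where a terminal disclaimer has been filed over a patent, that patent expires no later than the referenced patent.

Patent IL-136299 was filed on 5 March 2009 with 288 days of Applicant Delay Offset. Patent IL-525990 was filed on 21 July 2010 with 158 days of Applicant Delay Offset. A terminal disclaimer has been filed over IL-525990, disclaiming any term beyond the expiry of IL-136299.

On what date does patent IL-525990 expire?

Natural term of IL-525990:
  Base: filing + 24 years → 21 July 2034.
  Applicant Delay Offset: −158 days → 13 February 2034.
Expiry of referenced patent IL-136299:
  Base: filing + 24 years → 5 March 2033.
  Applicant Delay Offset: −288 days → 21 May 2032.
Terminal disclaimer: IL-525990 expires on the earlier of 13 February 2034 and 21 May 2032.

2032-05-21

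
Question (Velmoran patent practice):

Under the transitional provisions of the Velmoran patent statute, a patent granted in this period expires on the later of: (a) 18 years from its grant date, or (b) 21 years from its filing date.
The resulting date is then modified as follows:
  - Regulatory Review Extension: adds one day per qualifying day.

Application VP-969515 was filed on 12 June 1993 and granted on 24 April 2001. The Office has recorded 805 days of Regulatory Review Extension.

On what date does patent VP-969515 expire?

(a) grant + 18 years → 24 April 2019.
(b) filing + 21 years → 12 June 2014.
Later of the two: 24 April 2019.
Regulatory Review Extension: +805 days → 7 July 2021.

July 7, 2021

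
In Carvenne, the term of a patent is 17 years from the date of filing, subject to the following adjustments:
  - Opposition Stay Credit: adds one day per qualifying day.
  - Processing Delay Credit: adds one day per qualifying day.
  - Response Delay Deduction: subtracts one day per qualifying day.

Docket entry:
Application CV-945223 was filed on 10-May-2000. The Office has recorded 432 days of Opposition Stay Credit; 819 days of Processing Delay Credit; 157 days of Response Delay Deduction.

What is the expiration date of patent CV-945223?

May 8, 2020

Base term: filing date + 17 years → 10 May 2017.
Opposition Stay Credit: +432 days → 16 July 2018.
Processing Delay Credit: +819 days → 12 October 2020.
Response Delay Deduction: −157 days → 8 May 2020.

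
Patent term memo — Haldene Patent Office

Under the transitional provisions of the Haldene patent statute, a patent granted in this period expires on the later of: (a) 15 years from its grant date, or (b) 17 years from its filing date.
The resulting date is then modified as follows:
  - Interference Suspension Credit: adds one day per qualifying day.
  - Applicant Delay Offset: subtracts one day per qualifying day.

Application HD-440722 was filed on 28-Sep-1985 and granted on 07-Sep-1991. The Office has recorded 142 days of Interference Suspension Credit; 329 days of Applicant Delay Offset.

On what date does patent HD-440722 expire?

(a) grant + 15 years → 7 September 2006.
(b) filing + 17 years → 28 September 2002.
Later of the two: 7 September 2006.
Interference Suspension Credit: +142 days → 27 January 2007.
Applicant Delay Offset: −329 days → 4 March 2006.

2006-03-04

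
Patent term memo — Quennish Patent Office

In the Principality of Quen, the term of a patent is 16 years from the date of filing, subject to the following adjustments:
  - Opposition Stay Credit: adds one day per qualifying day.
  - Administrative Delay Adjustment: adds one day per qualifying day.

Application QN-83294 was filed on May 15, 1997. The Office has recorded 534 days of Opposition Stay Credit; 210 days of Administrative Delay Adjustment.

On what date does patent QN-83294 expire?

Base term: filing date + 16 years → 15 May 2013.
Opposition Stay Credit: +534 days → 31 October 2014.
Administrative Delay Adjustment: +210 days → 29 May 2015.

May 29, 2015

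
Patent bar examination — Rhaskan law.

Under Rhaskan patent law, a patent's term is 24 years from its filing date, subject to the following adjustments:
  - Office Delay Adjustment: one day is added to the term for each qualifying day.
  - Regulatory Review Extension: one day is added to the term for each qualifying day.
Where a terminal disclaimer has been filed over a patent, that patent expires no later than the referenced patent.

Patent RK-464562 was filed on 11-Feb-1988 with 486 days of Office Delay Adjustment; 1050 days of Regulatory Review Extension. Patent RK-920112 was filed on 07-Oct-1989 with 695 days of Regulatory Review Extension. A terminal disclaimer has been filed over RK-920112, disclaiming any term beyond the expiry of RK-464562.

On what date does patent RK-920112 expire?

September 2, 2015

Natural term of RK-920112:
  Base: filing + 24 years → 7 October 2013.
  Regulatory Review Extension: +695 days → 2 September 2015.
Expiry of referenced patent RK-464562:
  Base: filing + 24 years → 11 February 2012.
  Office Delay Adjustment: +486 days → 11 June 2013.
  Regulatory Review Extension: +1050 days → 26 April 2016.
Terminal disclaimer: RK-920112 expires on the earlier of 2 September 2015 and 26 April 2016.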